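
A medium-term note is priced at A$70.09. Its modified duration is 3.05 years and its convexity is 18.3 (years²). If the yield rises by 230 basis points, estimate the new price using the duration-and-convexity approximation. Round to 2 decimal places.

A$65.51

Duration effect: -D_mod·Δy = -3.05 × (+0.023) = -0.070150
Convexity effect: ½·C·(Δy)² = 0.5 × 18.3 × (0.023)² = +0.00484035
ΔP/P ≈ -0.070150 + 0.00484035 = -0.06530965
New price ≈ 70.09 × (1 - 0.06530965) = 65.5124466315.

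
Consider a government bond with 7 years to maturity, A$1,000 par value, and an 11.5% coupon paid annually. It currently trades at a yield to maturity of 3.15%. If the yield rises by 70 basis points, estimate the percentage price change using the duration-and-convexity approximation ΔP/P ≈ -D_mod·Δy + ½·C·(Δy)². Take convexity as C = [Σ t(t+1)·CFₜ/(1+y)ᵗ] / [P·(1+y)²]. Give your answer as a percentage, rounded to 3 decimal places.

-3.662%

With y = 0.0315:
  t   CF        PV=CF/(1+0.0315)^t    t·PV        t(t+1)·PV
  1       115.00       111.4881       111.4881         222.9762
  2       115.00       108.0835       216.1670         648.5010
  3       115.00       104.7828       314.3485       1,257.3940
  4       115.00       101.5830       406.3319       2,031.6594
  5       115.00        98.4808       492.4041       2,954.4248
  6       115.00        95.4734       572.8405       4,009.8833
  7     1,115.00       897.4086     6,281.8604      50,254.8832
  Σ                  1,517.3003     8,395.4405      61,379.7220
P = 1,517.3003; D_Mac = 5.53314 yrs; D_mod = 5.36417 yrs; C = 38.02025.
Duration effect: -5.36417 × (+0.007) = -0.037549
Convexity effect: 0.5 × 38.02025 × (0.007)² = +0.0009315
ΔP/P ≈ -0.037549 + 0.0009315 = -0.036618 = -3.6618%.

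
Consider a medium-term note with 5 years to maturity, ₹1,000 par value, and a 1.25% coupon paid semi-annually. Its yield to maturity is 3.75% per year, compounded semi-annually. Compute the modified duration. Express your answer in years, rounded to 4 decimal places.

Periodic yield y = 0.01875. First find Macaulay duration:
  t   CF        PV=CF/(1+0.01875)^t    t·PV
  1         6.25         6.1350         6.1350
  2         6.25         6.0221        12.0441
  3         6.25         5.9112        17.7337
  4         6.25         5.8024        23.2097
  5         6.25         5.6956        28.4782
  6         6.25         5.5908        33.5448
  7         6.25         5.4879        38.4153
  8         6.25         5.3869        43.0952
  9         6.25         5.2878        47.5898
  10    1,006.25       835.6601     8,356.6012
  Σ                    886.9798     8,606.8470
P = 886.9798; Macaulay duration = 8,606.8470 / 886.9798 = 9.70354 half-year periods = 4.85177 years.
Modified duration = D_Mac / (1 + y) = 4.85177 / 1.01875 = 4.76248 years.

4.7625 years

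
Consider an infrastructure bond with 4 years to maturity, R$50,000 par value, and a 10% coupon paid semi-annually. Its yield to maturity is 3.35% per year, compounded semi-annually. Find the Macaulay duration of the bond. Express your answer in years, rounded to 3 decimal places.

Periodic yield y = 0.01675. Discount each cash flow and weight by its period:
  t   CF        PV=CF/(1+0.01675)^t    t·PV
  1     2,500.00     2,458.8149     2,458.8149
  2     2,500.00     2,418.3082     4,836.6164
  3     2,500.00     2,378.4688     7,135.4065
  4     2,500.00     2,339.2858     9,357.1432
  5     2,500.00     2,300.7483    11,503.7413
  6     2,500.00     2,262.8456    13,577.0736
  7     2,500.00     2,225.5673    15,578.9714
  8    52,500.00    45,966.9676   367,735.7409
  Σ                 62,351.0065   432,183.5082
Price P = Σ PV = 62,351.0065.
Macaulay duration = Σ(t·PV) / P = 432,183.5082 / 62,351.0065 = 6.93146 half-year periods.
In years: 6.93146 / 2 = 3.46573 years.

3.466 years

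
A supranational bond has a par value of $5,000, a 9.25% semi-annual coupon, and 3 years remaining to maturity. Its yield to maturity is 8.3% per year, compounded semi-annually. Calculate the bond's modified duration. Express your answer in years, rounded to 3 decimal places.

2.585 years

Periodic yield y = 0.0415. First find Macaulay duration:
  t   CF        PV=CF/(1+0.0415)^t    t·PV
  1       231.25       222.0355       222.0355
  2       231.25       213.1882       426.3764
  3       231.25       204.6934       614.0803
  4       231.25       196.5371       786.1486
  5       231.25       188.7059       943.5293
  6     5,231.25     4,098.7349    24,592.4094
  Σ                  5,123.8951    27,584.5795
P = 5,123.8951; Macaulay duration = 27,584.5795 / 5,123.8951 = 5.38352 half-year periods = 2.69176 years.
Modified duration = D_Mac / (1 + y) = 2.69176 / 1.0415 = 2.58450 years.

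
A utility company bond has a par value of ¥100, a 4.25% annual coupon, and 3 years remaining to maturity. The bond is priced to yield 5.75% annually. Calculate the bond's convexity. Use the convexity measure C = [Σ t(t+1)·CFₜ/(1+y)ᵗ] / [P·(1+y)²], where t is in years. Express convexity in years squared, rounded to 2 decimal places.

With y = 0.0575:
  t   CF        PV=CF/(1+0.0575)^t    t·PV        t(t+1)·PV
  1         4.25         4.0189         4.0189           8.0378
  2         4.25         3.8004         7.6008          22.8023
  3       104.25        88.1526       264.4577       1,057.8307
  Σ                     95.9719       276.0774       1,088.6709
P = 95.9719.
Convexity = Σ t(t+1)·PV / [P·(1+y)²] = 1,088.6709 / (95.9719 × 1.118306) = 10.14360.

10.14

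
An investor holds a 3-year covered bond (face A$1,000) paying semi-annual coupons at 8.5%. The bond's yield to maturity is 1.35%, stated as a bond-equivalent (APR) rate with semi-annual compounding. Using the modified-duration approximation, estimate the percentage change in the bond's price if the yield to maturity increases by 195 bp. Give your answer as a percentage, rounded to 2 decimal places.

-5.31%

Periodic yield y = 0.00675. Modified duration first:
  t   CF        PV=CF/(1+0.00675)^t    t·PV
  1        42.50        42.2150        42.2150
  2        42.50        41.9320        83.8640
  3        42.50        41.6509       124.9526
  4        42.50        41.3716       165.4864
  5        42.50        41.0942       205.4711
  6     1,042.50     1,001.2585     6,007.5512
  Σ                  1,209.5223     6,629.5404
P = 1,209.5223; D_Mac = 5.48112 half-year periods = 2.74056 yrs; D_mod = 2.74056/(1+0.00675) = 2.72219 yrs.
ΔP/P ≈ -D_mod · Δy = -2.72219 × (+0.0195) = -0.053083 = -5.3083%.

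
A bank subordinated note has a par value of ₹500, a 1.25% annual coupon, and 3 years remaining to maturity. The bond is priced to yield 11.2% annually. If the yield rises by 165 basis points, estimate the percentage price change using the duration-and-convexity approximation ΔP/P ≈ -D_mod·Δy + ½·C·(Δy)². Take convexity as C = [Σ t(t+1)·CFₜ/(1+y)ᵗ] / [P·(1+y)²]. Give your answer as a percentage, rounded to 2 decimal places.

-4.26%

With y = 0.112:
  t   CF        PV=CF/(1+0.112)^t    t·PV        t(t+1)·PV
  1         6.25         5.6205         5.6205          11.2410
  2         6.25         5.0544        10.1088          30.3265
  3       506.25       368.1719     1,104.5158       4,418.0632
  Σ                    378.8468     1,120.2451       4,459.6306
P = 378.8468; D_Mac = 2.95699 yrs; D_mod = 2.65916 yrs; C = 9.51975.
Duration effect: -2.65916 × (+0.0165) = -0.043876
Convexity effect: 0.5 × 9.51975 × (0.0165)² = +0.0012959
ΔP/P ≈ -0.043876 + 0.0012959 = -0.042580 = -4.2580%.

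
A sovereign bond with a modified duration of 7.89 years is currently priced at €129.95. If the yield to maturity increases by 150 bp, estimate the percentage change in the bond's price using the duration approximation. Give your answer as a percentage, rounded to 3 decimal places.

Duration approximation: ΔP/P ≈ -D_mod · Δy = -7.89 × (+0.015) = -0.118350.
As a percentage: -11.8350%.

-11.835%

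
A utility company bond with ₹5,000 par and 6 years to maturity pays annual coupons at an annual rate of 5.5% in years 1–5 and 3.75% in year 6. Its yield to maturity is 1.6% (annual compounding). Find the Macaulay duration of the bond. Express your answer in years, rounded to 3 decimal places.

5.340 years

Periodic yield y = 0.016. Discount each cash flow and weight by its year:
  t   CF        PV=CF/(1+0.016)^t    t·PV
  1       275.00       270.6693       270.6693
  2       275.00       266.4068       532.8136
  3       275.00       262.2114       786.6342
  4       275.00       258.0821     1,032.3283
  5       275.00       254.0178     1,270.0890
  6     5,187.50     4,716.2396    28,297.4377
  Σ                  6,027.6270    32,189.9721
Price P = Σ PV = 6,027.6270.
Macaulay duration = Σ(t·PV) / P = 32,189.9721 / 6,027.6270 = 5.34041 years.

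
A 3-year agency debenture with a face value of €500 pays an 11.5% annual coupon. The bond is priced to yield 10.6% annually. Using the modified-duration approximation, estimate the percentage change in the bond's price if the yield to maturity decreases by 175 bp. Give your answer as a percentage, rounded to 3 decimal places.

+4.279%

Periodic yield y = 0.106. Modified duration first:
  t   CF        PV=CF/(1+0.106)^t    t·PV
  1        57.50        51.9892        51.9892
  2        57.50        47.0065        94.0129
  3       557.50       412.0781     1,236.2342
  Σ                    511.0737     1,382.2363
P = 511.0737; D_Mac = 2.70457 yrs; D_mod = 2.70457/(1+0.106) = 2.44536 yrs.
ΔP/P ≈ -D_mod · Δy = -2.44536 × (-0.0175) = +0.042794 = +4.2794%.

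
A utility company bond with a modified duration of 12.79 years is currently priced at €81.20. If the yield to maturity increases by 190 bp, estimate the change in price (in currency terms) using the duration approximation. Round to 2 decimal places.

Duration approximation: ΔP/P ≈ -D_mod · Δy = -12.79 × (+0.019) = -0.243010.
ΔP ≈ 81.20 × (-0.243010) = -19.732412.

-€19.73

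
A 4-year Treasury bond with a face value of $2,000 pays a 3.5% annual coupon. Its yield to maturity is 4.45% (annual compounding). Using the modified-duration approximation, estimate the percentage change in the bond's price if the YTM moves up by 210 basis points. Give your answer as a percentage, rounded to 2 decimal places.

Periodic yield y = 0.0445. Modified duration first:
  t   CF        PV=CF/(1+0.0445)^t    t·PV
  1        70.00        67.0177        67.0177
  2        70.00        64.1625       128.3250
  3        70.00        61.4289       184.2867
  4     2,070.00     1,739.1481     6,956.5924
  Σ                  1,931.7572     7,336.2218
P = 1,931.7572; D_Mac = 3.79769 yrs; D_mod = 3.79769/(1+0.0445) = 3.63590 yrs.
ΔP/P ≈ -D_mod · Δy = -3.63590 × (+0.021) = -0.076354 = -7.6354%.

-7.64%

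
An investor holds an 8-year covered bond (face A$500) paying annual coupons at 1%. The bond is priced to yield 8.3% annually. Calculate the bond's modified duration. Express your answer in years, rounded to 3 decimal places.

Periodic yield y = 0.083. First find Macaulay duration:
  t   CF        PV=CF/(1+0.083)^t    t·PV
  1         5.00         4.6168         4.6168
  2         5.00         4.2630         8.5260
  3         5.00         3.9363        11.8088
  4         5.00         3.6346        14.5384
  5         5.00         3.3560        16.7802
  6         5.00         3.0988        18.5930
  7         5.00         2.8613        20.0294
  8       505.00       266.8479     2,134.7829
  Σ                    292.6147     2,229.6755
P = 292.6147; Macaulay duration = 2,229.6755 / 292.6147 = 7.61983 years.
Modified duration = D_Mac / (1 + y) = 7.61983 / 1.083 = 7.03586 years.

7.036 years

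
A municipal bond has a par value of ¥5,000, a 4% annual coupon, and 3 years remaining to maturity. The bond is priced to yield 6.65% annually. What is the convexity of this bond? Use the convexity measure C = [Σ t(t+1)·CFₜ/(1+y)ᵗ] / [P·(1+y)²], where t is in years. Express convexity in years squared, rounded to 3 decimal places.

9.996

With y = 0.0665:
  t   CF        PV=CF/(1+0.0665)^t    t·PV        t(t+1)·PV
  1       200.00       187.5293       187.5293         375.0586
  2       200.00       175.8362       351.6724       1,055.0172
  3     5,200.00     4,286.6770    12,860.0311      51,440.1244
  Σ                  4,650.0425    13,399.2328      52,870.2002
P = 4,650.0425.
Convexity = Σ t(t+1)·PV / [P·(1+y)²] = 52,870.2002 / (4,650.0425 × 1.137422) = 9.99614.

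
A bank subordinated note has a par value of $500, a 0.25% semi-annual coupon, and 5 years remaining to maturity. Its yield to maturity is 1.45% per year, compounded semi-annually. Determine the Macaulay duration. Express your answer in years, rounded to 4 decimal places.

4.9709 years

Periodic yield y = 0.00725. Discount each cash flow and weight by its period:
  t   CF        PV=CF/(1+0.00725)^t    t·PV
  1        0.625         0.6205         0.6205
  2        0.625         0.6160         1.2321
  3        0.625         0.6116         1.8348
  4        0.625         0.6072         2.4288
  5        0.625         0.6028         3.0141
  6        0.625         0.5985         3.5909
  7        0.625         0.5942         4.1593
  8        0.625         0.5899         4.7192
  9        0.625         0.5857         5.2709
  10     500.625       465.7360     4,657.3596
  Σ                    471.1624     4,684.2303
Price P = Σ PV = 471.1624.
Macaulay duration = Σ(t·PV) / P = 4,684.2303 / 471.1624 = 9.94186 half-year periods.
In years: 9.94186 / 2 = 4.97093 years.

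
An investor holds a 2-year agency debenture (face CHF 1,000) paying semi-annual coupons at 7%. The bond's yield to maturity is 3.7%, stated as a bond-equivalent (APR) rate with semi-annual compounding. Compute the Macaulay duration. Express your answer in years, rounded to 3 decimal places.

1.904 years

Periodic yield y = 0.0185. Discount each cash flow and weight by its period:
  t   CF        PV=CF/(1+0.0185)^t    t·PV
  1        35.00        34.3643        34.3643
  2        35.00        33.7401        67.4801
  3        35.00        33.1272        99.3816
  4     1,035.00       961.8253     3,847.3014
  Σ                  1,063.0569     4,048.5274
Price P = Σ PV = 1,063.0569.
Macaulay duration = Σ(t·PV) / P = 4,048.5274 / 1,063.0569 = 3.80838 half-year periods.
In years: 3.80838 / 2 = 1.90419 years.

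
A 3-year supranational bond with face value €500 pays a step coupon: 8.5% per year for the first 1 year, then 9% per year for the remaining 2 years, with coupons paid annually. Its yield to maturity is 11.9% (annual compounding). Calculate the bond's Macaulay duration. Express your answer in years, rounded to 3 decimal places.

Periodic yield y = 0.119. Discount each cash flow and weight by its year:
  t   CF        PV=CF/(1+0.119)^t    t·PV
  1        42.50        37.9803        37.9803
  2        45.00        35.9379        71.8757
  3       545.00       388.9612     1,166.8835
  Σ                    462.8794     1,276.7396
Price P = Σ PV = 462.8794.
Macaulay duration = Σ(t·PV) / P = 1,276.7396 / 462.8794 = 2.75826 years.

2.758 years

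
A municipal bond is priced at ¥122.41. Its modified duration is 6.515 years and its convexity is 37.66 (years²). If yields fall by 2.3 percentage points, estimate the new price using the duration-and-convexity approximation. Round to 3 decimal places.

Duration effect: -D_mod·Δy = -6.515 × (-0.023) = +0.149845
Convexity effect: ½·C·(Δy)² = 0.5 × 37.66 × (-0.023)² = +0.00996107
ΔP/P ≈ +0.149845 + 0.00996107 = +0.15980607
New price ≈ 122.41 × (1 + 0.15980607) = 141.9718610287.

¥141.972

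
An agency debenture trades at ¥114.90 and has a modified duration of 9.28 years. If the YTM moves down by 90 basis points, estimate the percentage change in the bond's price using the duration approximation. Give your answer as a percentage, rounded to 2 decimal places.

Duration approximation: ΔP/P ≈ -D_mod · Δy = -9.28 × (-0.009) = +0.083520.
As a percentage: +8.3520%.

+8.35%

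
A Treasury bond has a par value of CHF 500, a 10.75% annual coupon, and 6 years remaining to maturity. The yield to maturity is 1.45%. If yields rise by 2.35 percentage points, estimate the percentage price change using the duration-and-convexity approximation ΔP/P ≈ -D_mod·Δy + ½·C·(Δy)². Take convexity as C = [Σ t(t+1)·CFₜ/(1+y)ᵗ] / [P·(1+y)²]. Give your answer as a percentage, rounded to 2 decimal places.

With y = 0.0145:
  t   CF        PV=CF/(1+0.0145)^t    t·PV        t(t+1)·PV
  1        53.75        52.9818        52.9818         105.9635
  2        53.75        52.2245       104.4490         313.3471
  3        53.75        51.4781       154.4342         617.7369
  4        53.75        50.7423       202.9693       1,014.8463
  5        53.75        50.0171       250.0853       1,500.5120
  6       553.75       507.9272     3,047.5629      21,332.9405
  Σ                    765.3709     3,812.4825      24,885.3462
P = 765.3709; D_Mac = 4.98122 yrs; D_mod = 4.91003 yrs; C = 31.59131.
Duration effect: -4.91003 × (+0.0235) = -0.115386
Convexity effect: 0.5 × 31.59131 × (0.0235)² = +0.0087232
ΔP/P ≈ -0.115386 + 0.0087232 = -0.106662 = -10.6662%.

-10.67%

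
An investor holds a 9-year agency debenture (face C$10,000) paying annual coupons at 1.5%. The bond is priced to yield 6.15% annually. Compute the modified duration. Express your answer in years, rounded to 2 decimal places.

7.87 years

Periodic yield y = 0.0615. First find Macaulay duration:
  t   CF        PV=CF/(1+0.0615)^t    t·PV
  1       150.00       141.3095       141.3095
  2       150.00       133.1224       266.2449
  3       150.00       125.4097       376.2292
  4       150.00       118.1439       472.5756
  5       150.00       111.2990       556.4950
  6       150.00       104.8507       629.1041
  7       150.00        98.7760       691.4317
  8       150.00        93.0532       744.4255
  9    10,150.00     5,931.7939    53,386.1454
  Σ                  6,857.7583    57,263.9609
P = 6,857.7583; Macaulay duration = 57,263.9609 / 6,857.7583 = 8.35024 years.
Modified duration = D_Mac / (1 + y) = 8.35024 / 1.0615 = 7.86646 years.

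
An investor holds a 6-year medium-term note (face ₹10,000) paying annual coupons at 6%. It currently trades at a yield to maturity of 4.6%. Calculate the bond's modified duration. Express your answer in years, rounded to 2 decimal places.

5.01 years

Periodic yield y = 0.046. First find Macaulay duration:
  t   CF        PV=CF/(1+0.046)^t    t·PV
  1       600.00       573.6138       573.6138
  2       600.00       548.3879     1,096.7758
  3       600.00       524.2714     1,572.8143
  4       600.00       501.2155     2,004.8621
  5       600.00       479.1735     2,395.8677
  6    10,600.00     8,093.1159    48,558.6952
  Σ                 10,719.7781    56,202.6289
P = 10,719.7781; Macaulay duration = 56,202.6289 / 10,719.7781 = 5.24289 years.
Modified duration = D_Mac / (1 + y) = 5.24289 / 1.046 = 5.01232 years.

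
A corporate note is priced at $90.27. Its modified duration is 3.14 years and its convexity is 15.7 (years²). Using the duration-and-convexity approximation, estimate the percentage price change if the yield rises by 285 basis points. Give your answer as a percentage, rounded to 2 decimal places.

-8.31%

Duration effect: -D_mod·Δy = -3.14 × (+0.0285) = -0.089490
Convexity effect: ½·C·(Δy)² = 0.5 × 15.7 × (0.0285)² = +0.0063761625
ΔP/P ≈ -0.089490 + 0.0063761625 = -0.0831138375
= -8.31138375%.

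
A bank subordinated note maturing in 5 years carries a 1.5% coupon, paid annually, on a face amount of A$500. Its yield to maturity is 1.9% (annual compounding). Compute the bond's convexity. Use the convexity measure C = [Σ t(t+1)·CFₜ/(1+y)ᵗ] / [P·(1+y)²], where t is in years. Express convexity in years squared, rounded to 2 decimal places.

27.76

With y = 0.019:
  t   CF        PV=CF/(1+0.019)^t    t·PV        t(t+1)·PV
  1         7.50         7.3602         7.3602          14.7203
  2         7.50         7.2229        14.4458          43.3375
  3         7.50         7.0882        21.2647          85.0589
  4         7.50         6.9561        27.8243         139.1216
  5       507.50       461.9183     2,309.5913      13,857.5477
  Σ                    490.5457     2,380.4863      14,139.7860
P = 490.5457.
Convexity = Σ t(t+1)·PV / [P·(1+y)²] = 14,139.7860 / (490.5457 × 1.038361) = 27.75972.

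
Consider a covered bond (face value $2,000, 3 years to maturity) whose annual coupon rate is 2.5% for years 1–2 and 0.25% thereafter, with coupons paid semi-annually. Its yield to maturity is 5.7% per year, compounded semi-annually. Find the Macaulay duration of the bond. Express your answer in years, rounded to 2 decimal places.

2.91 years

Periodic yield y = 0.0285. Discount each cash flow and weight by its period:
  t   CF        PV=CF/(1+0.0285)^t    t·PV
  1        25.00        24.3072        24.3072
  2        25.00        23.6337        47.2674
  3        25.00        22.9788        68.9364
  4        25.00        22.3420        89.3682
  5         2.50         2.1723        10.8615
  6     2,002.50     1,691.7911    10,150.7469
  Σ                  1,787.2252    10,391.4875
Price P = Σ PV = 1,787.2252.
Macaulay duration = Σ(t·PV) / P = 10,391.4875 / 1,787.2252 = 5.81431 half-year periods.
In years: 5.81431 / 2 = 2.90716 years.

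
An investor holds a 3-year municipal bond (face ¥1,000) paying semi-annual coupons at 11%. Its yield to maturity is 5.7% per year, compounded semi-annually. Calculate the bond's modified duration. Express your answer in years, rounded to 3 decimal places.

2.588 years

Periodic yield y = 0.0285. First find Macaulay duration:
  t   CF        PV=CF/(1+0.0285)^t    t·PV
  1        55.00        53.4759        53.4759
  2        55.00        51.9941       103.9882
  3        55.00        50.5533       151.6600
  4        55.00        49.1525       196.6100
  5        55.00        47.7905       238.9523
  6     1,055.00       891.3057     5,347.8342
  Σ                  1,144.2720     6,092.5206
P = 1,144.2720; Macaulay duration = 6,092.5206 / 1,144.2720 = 5.32436 half-year periods = 2.66218 years.
Modified duration = D_Mac / (1 + y) = 2.66218 / 1.0285 = 2.58841 years.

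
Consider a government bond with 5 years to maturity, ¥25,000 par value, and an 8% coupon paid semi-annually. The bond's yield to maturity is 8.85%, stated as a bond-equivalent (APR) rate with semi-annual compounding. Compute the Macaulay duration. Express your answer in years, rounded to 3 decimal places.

4.202 years

Periodic yield y = 0.04425. Discount each cash flow and weight by its period:
  t   CF        PV=CF/(1+0.04425)^t    t·PV
  1     1,000.00       957.6251       957.6251
  2     1,000.00       917.0458     1,834.0916
  3     1,000.00       878.1861     2,634.5582
  4     1,000.00       840.9730     3,363.8921
  5     1,000.00       805.3369     4,026.6843
  6     1,000.00       771.2108     4,627.2647
  7     1,000.00       738.5308     5,169.7156
  8     1,000.00       707.2356     5,657.8850
  9     1,000.00       677.2666     6,095.3992
  10   26,000.00    16,862.7542   168,627.5416
  Σ                 24,156.1648   202,994.6575
Price P = Σ PV = 24,156.1648.
Macaulay duration = Σ(t·PV) / P = 202,994.6575 / 24,156.1648 = 8.40343 half-year periods.
In years: 8.40343 / 2 = 4.20172 years.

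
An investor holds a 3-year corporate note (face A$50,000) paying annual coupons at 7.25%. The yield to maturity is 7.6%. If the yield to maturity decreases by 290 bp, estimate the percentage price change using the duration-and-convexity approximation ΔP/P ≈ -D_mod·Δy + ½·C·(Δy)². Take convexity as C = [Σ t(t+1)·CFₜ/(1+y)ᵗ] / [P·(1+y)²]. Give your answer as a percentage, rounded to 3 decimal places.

+7.946%

With y = 0.076:
  t   CF        PV=CF/(1+0.076)^t    t·PV        t(t+1)·PV
  1     3,625.00     3,368.9591     3,368.9591       6,737.9182
  2     3,625.00     3,131.0029     6,262.0058      18,786.0173
  3    53,625.00    43,045.7710   129,137.3131     516,549.2523
  Σ                 49,545.7330   138,768.2780     542,073.1879
P = 49,545.7330; D_Mac = 2.80081 yrs; D_mod = 2.60299 yrs; C = 9.44990.
Duration effect: -2.60299 × (-0.029) = +0.075487
Convexity effect: 0.5 × 9.44990 × (-0.029)² = +0.0039737
ΔP/P ≈ +0.075487 + 0.0039737 = +0.079460 = +7.9460%.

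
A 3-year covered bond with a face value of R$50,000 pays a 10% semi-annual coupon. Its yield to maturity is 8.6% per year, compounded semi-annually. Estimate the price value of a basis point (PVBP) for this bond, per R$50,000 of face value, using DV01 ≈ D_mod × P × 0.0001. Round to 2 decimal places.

R$13.27

Periodic yield y = 0.043.
  t   CF        PV=CF/(1+0.043)^t    t·PV
  1     2,500.00     2,396.9319     2,396.9319
  2     2,500.00     2,298.1131     4,596.2261
  3     2,500.00     2,203.3682     6,610.1047
  4     2,500.00     2,112.5295     8,450.1179
  5     2,500.00     2,025.4357    10,127.1786
  6    52,500.00    40,780.5851   244,683.5108
  Σ                 51,816.9635   276,864.0700
P = 51,816.9635; D_Mac = 5.34312 half-year periods = 2.67156 yrs; D_mod = 2.56142 yrs.
DV01 ≈ 2.56142 × 51,816.9635 × 0.0001 = 13.272487.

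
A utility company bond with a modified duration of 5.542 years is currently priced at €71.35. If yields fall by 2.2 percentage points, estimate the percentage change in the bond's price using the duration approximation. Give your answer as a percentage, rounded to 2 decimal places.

Duration approximation: ΔP/P ≈ -D_mod · Δy = -5.542 × (-0.022) = +0.121924.
As a percentage: +12.1924%.

+12.19%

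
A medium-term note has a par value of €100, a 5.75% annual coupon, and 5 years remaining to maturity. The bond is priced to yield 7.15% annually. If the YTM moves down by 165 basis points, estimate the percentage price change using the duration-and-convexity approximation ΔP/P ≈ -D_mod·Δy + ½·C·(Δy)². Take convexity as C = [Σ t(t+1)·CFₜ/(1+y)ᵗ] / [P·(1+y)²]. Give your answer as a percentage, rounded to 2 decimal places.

+7.19%

With y = 0.0715:
  t   CF        PV=CF/(1+0.0715)^t    t·PV        t(t+1)·PV
  1         5.75         5.3663         5.3663          10.7326
  2         5.75         5.0082        10.0164          30.0493
  3         5.75         4.6740        14.0221          56.0883
  4         5.75         4.3621        17.4485          87.2427
  5       105.75        74.8720       374.3601       2,246.1603
  Σ                     94.2827       421.2134       2,430.2733
P = 94.2827; D_Mac = 4.46756 yrs; D_mod = 4.16944 yrs; C = 22.45116.
Duration effect: -4.16944 × (-0.0165) = +0.068796
Convexity effect: 0.5 × 22.45116 × (-0.0165)² = +0.0030562
ΔP/P ≈ +0.068796 + 0.0030562 = +0.071852 = +7.1852%.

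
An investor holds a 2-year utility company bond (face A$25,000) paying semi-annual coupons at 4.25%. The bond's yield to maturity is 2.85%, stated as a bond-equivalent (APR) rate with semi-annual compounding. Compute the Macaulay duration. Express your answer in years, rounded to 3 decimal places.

Periodic yield y = 0.01425. Discount each cash flow and weight by its period:
  t   CF        PV=CF/(1+0.01425)^t    t·PV
  1       531.25       523.7860       523.7860
  2       531.25       516.4270     1,032.8539
  3       531.25       509.1713     1,527.5138
  4    25,531.25    24,126.3716    96,505.4864
  Σ                 25,675.7559    99,589.6402
Price P = Σ PV = 25,675.7559.
Macaulay duration = Σ(t·PV) / P = 99,589.6402 / 25,675.7559 = 3.87874 half-year periods.
In years: 3.87874 / 2 = 1.93937 years.

1.939 years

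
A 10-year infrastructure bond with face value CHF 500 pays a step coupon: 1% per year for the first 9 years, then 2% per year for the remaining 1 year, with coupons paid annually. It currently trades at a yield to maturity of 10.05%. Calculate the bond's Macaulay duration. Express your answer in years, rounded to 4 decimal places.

9.2792 years

Periodic yield y = 0.1005. Discount each cash flow and weight by its year:
  t   CF        PV=CF/(1+0.1005)^t    t·PV
  1         5.00         4.5434         4.5434
  2         5.00         4.1285         8.2570
  3         5.00         3.7515        11.2544
  4         5.00         3.4089        13.6355
  5         5.00         3.0976        15.4878
  6         5.00         2.8147        16.8881
  7         5.00         2.5576        17.9035
  8         5.00         2.3241        18.5926
  9         5.00         2.1118        19.0065
  10      510.00       195.7355     1,957.3555
  Σ                    224.4735     2,082.9241
Price P = Σ PV = 224.4735.
Macaulay duration = Σ(t·PV) / P = 2,082.9241 / 224.4735 = 9.27915 years.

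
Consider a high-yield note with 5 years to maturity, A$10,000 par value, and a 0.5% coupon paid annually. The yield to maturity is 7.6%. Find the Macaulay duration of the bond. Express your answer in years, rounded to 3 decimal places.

Periodic yield y = 0.076. Discount each cash flow and weight by its year:
  t   CF        PV=CF/(1+0.076)^t    t·PV
  1        50.00        46.4684        46.4684
  2        50.00        43.1862        86.3725
  3        50.00        40.1359       120.4078
  4        50.00        37.3010       149.2042
  5    10,050.00     6,967.9449    34,839.7243
  Σ                  7,135.0365    35,242.1771
Price P = Σ PV = 7,135.0365.
Macaulay duration = Σ(t·PV) / P = 35,242.1771 / 7,135.0365 = 4.93931 years.

4.939 years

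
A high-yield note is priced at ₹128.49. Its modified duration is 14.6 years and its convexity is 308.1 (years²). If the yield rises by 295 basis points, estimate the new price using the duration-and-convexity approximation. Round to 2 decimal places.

Duration effect: -D_mod·Δy = -14.6 × (+0.0295) = -0.430700
Convexity effect: ½·C·(Δy)² = 0.5 × 308.1 × (0.0295)² = +0.1340620125
ΔP/P ≈ -0.430700 + 0.1340620125 = -0.2966379875
New price ≈ 128.49 × (1 - 0.2966379875) = 90.374984986125.

₹90.37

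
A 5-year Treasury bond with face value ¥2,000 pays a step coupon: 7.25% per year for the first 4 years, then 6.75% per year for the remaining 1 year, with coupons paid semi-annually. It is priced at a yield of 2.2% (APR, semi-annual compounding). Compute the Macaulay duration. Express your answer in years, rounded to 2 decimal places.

Periodic yield y = 0.011. Discount each cash flow and weight by its period:
  t   CF        PV=CF/(1+0.011)^t    t·PV
  1        72.50        71.7112        71.7112
  2        72.50        70.9309       141.8619
  3        72.50        70.1592       210.4776
  4        72.50        69.3958       277.5833
  5        72.50        68.6408       343.2039
  6        72.50        67.8939       407.3637
  7        72.50        67.1552       470.0867
  8        72.50        66.4246       531.3966
  9        67.50        61.1707       550.5362
  10    2,067.50     1,853.2498    18,532.4980
  Σ                  2,466.7322    21,536.7190
Price P = Σ PV = 2,466.7322.
Macaulay duration = Σ(t·PV) / P = 21,536.7190 / 2,466.7322 = 8.73087 half-year periods.
In years: 8.73087 / 2 = 4.36544 years.

4.37 years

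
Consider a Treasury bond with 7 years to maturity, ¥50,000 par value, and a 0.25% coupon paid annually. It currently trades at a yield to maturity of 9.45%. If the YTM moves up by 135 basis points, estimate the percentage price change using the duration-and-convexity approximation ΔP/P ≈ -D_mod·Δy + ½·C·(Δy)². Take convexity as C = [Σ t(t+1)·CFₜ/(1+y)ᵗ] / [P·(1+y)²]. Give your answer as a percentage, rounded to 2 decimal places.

-8.12%

With y = 0.0945:
  t   CF        PV=CF/(1+0.0945)^t    t·PV        t(t+1)·PV
  1       125.00       114.2074       114.2074         228.4148
  2       125.00       104.3466       208.6933         626.0799
  3       125.00        95.3373       286.0118       1,144.0472
  4       125.00        87.1058       348.4231       1,742.1155
  5       125.00        79.5850       397.9250       2,387.5498
  6       125.00        72.7136       436.2814       3,053.9696
  7    50,125.00    26,640.6014   186,484.2097   1,491,873.6773
  Σ                 27,193.8970   188,275.7516   1,501,055.8541
P = 27,193.8970; D_Mac = 6.92346 yrs; D_mod = 6.32568 yrs; C = 46.07803.
Duration effect: -6.32568 × (+0.0135) = -0.085397
Convexity effect: 0.5 × 46.07803 × (0.0135)² = +0.0041989
ΔP/P ≈ -0.085397 + 0.0041989 = -0.081198 = -8.1198%.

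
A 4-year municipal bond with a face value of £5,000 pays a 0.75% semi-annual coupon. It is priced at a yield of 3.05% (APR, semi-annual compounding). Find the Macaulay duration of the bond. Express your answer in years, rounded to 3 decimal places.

Periodic yield y = 0.01525. Discount each cash flow and weight by its period:
  t   CF        PV=CF/(1+0.01525)^t    t·PV
  1        18.75        18.4684        18.4684
  2        18.75        18.1909        36.3819
  3        18.75        17.9177        53.7531
  4        18.75        17.6486        70.5942
  5        18.75        17.3835        86.9173
  6        18.75        17.1223       102.7341
  7        18.75        16.8652       118.0561
  8     5,018.75     4,446.4312    35,571.4496
  Σ                  4,570.0277    36,058.3547
Price P = Σ PV = 4,570.0277.
Macaulay duration = Σ(t·PV) / P = 36,058.3547 / 4,570.0277 = 7.89018 half-year periods.
In years: 7.89018 / 2 = 3.94509 years.

3.945 years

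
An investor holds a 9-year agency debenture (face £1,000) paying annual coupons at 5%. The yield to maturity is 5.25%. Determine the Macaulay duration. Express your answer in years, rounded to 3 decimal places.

Periodic yield y = 0.0525. Discount each cash flow and weight by its year:
  t   CF        PV=CF/(1+0.0525)^t    t·PV
  1        50.00        47.5059        47.5059
  2        50.00        45.1363        90.2726
  3        50.00        42.8848       128.6545
  4        50.00        40.7457       162.9827
  5        50.00        38.7132       193.5662
  6        50.00        36.7822       220.6930
  7        50.00        34.9474       244.6320
  8        50.00        33.2042       265.6337
  9     1,050.00       662.5068     5,962.5615
  Σ                    982.4266     7,316.5021
Price P = Σ PV = 982.4266.
Macaulay duration = Σ(t·PV) / P = 7,316.5021 / 982.4266 = 7.44738 years.

7.447 years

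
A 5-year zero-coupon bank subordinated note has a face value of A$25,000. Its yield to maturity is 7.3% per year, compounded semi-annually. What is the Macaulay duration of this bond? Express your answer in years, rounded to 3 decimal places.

5.000 years

A zero-coupon bond has a single cash flow at maturity, so its Macaulay duration equals its maturity: 5 years.
(Equivalently: 10 semi-annual periods ÷ 2 = 5 years.)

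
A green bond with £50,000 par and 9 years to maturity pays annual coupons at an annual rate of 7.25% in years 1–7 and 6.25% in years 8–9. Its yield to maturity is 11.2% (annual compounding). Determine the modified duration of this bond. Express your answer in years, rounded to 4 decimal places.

Periodic yield y = 0.112. First find Macaulay duration:
  t   CF        PV=CF/(1+0.112)^t    t·PV
  1     3,625.00     3,259.8921     3,259.8921
  2     3,625.00     2,931.5576     5,863.1153
  3     3,625.00     2,636.2928     7,908.8785
  4     3,625.00     2,370.7669     9,483.0677
  5     3,625.00     2,131.9847    10,659.9233
  6     3,625.00     1,917.2524    11,503.5143
  7     3,625.00     1,724.1478    12,069.0348
  8     3,125.00     1,336.6316    10,693.0528
  9    53,125.00    20,434.1162   183,907.0454
  Σ                 38,742.6421   255,347.5243
P = 38,742.6421; Macaulay duration = 255,347.5243 / 38,742.6421 = 6.59087 years.
Modified duration = D_Mac / (1 + y) = 6.59087 / 1.112 = 5.92704 years.

5.9270 years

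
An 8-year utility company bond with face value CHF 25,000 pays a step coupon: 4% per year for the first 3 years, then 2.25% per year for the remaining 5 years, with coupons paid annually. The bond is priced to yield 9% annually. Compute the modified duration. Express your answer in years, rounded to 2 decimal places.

6.30 years

Periodic yield y = 0.09. First find Macaulay duration:
  t   CF        PV=CF/(1+0.09)^t    t·PV
  1     1,000.00       917.4312       917.4312
  2     1,000.00       841.6800     1,683.3600
  3     1,000.00       772.1835     2,316.5504
  4       562.50       398.4892     1,593.9567
  5       562.50       365.5864     1,827.9320
  6       562.50       335.4004     2,012.4022
  7       562.50       307.7068     2,153.9473
  8    25,562.50    12,828.9568   102,631.6542
  Σ                 16,767.4342   115,137.2341
P = 16,767.4342; Macaulay duration = 115,137.2341 / 16,767.4342 = 6.86672 years.
Modified duration = D_Mac / (1 + y) = 6.86672 / 1.09 = 6.29974 years.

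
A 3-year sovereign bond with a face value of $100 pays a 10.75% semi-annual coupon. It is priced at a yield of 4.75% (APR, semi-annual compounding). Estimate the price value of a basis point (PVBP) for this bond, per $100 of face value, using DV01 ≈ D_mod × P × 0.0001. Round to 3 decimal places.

Periodic yield y = 0.02375.
  t   CF        PV=CF/(1+0.02375)^t    t·PV
  1        5.375         5.2503         5.2503
  2        5.375         5.1285        10.2570
  3        5.375         5.0095        15.0286
  4        5.375         4.8933        19.5732
  5        5.375         4.7798        23.8990
  6      105.375        91.5322       549.1935
  Σ                    116.5937       623.2015
P = 116.5937; D_Mac = 5.34507 half-year periods = 2.67254 yrs; D_mod = 2.61054 yrs.
DV01 ≈ 2.61054 × 116.5937 × 0.0001 = 0.030437.

$0.030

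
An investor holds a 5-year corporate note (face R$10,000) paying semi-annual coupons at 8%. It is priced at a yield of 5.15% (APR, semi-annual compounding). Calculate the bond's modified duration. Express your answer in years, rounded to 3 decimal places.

Periodic yield y = 0.02575. First find Macaulay duration:
  t   CF        PV=CF/(1+0.02575)^t    t·PV
  1       400.00       389.9586       389.9586
  2       400.00       380.1692       760.3384
  3       400.00       370.6256     1,111.8768
  4       400.00       361.3216     1,445.2863
  5       400.00       352.2511     1,761.2555
  6       400.00       343.4083     2,060.4500
  7       400.00       334.7876     2,343.5129
  8       400.00       326.3832     2,611.0655
  9       400.00       318.1898     2,863.7082
  10   10,400.00     8,065.2546    80,652.5463
  Σ                 11,242.3496    95,999.9986
P = 11,242.3496; Macaulay duration = 95,999.9986 / 11,242.3496 = 8.53914 half-year periods = 4.26957 years.
Modified duration = D_Mac / (1 + y) = 4.26957 / 1.02575 = 4.16239 years.

4.162 years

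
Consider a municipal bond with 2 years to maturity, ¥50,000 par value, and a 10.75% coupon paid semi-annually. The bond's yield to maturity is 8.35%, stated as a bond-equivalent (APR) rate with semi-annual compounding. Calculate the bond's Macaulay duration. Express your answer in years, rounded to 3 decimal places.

1.856 years

Periodic yield y = 0.04175. Discount each cash flow and weight by its period:
  t   CF        PV=CF/(1+0.04175)^t    t·PV
  1     2,687.50     2,579.7936     2,579.7936
  2     2,687.50     2,476.4038     4,952.8075
  3     2,687.50     2,377.1574     7,131.4723
  4    52,687.50    44,735.6298   178,942.5190
  Σ                 52,168.9846   193,606.5925
Price P = Σ PV = 52,168.9846.
Macaulay duration = Σ(t·PV) / P = 193,606.5925 / 52,168.9846 = 3.71114 half-year periods.
In years: 3.71114 / 2 = 1.85557 years.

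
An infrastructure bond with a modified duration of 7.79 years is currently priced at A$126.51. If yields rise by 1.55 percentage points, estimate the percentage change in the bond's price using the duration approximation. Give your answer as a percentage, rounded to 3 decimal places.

-12.075%

Duration approximation: ΔP/P ≈ -D_mod · Δy = -7.79 × (+0.0155) = -0.120745.
As a percentage: -12.0745%.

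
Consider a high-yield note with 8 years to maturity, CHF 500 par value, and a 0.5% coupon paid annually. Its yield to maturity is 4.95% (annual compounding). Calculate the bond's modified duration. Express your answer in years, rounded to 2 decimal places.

Periodic yield y = 0.0495. First find Macaulay duration:
  t   CF        PV=CF/(1+0.0495)^t    t·PV
  1         2.50         2.3821         2.3821
  2         2.50         2.2697         4.5395
  3         2.50         2.1627         6.4880
  4         2.50         2.0607         8.2427
  5         2.50         1.9635         9.8174
  6         2.50         1.8709        11.2253
  7         2.50         1.7826        12.4785
  8       502.50       341.4102     2,731.2818
  Σ                    355.9024     2,786.4553
P = 355.9024; Macaulay duration = 2,786.4553 / 355.9024 = 7.82927 years.
Modified duration = D_Mac / (1 + y) = 7.82927 / 1.0495 = 7.46000 years.

7.46 years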